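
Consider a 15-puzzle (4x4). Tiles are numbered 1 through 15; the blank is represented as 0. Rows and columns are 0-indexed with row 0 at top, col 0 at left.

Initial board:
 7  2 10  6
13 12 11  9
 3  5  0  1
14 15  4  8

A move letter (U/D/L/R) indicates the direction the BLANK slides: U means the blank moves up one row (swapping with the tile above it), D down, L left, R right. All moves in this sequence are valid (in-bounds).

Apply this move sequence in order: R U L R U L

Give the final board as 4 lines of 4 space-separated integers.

After move 1 (R):
 7  2 10  6
13 12 11  9
 3  5  1  0
14 15  4  8

After move 2 (U):
 7  2 10  6
13 12 11  0
 3  5  1  9
14 15  4  8

After move 3 (L):
 7  2 10  6
13 12  0 11
 3  5  1  9
14 15  4  8

After move 4 (R):
 7  2 10  6
13 12 11  0
 3  5  1  9
14 15  4  8

After move 5 (U):
 7  2 10  0
13 12 11  6
 3  5  1  9
14 15  4  8

After move 6 (L):
 7  2  0 10
13 12 11  6
 3  5  1  9
14 15  4  8

Answer:  7  2  0 10
13 12 11  6
 3  5  1  9
14 15  4  8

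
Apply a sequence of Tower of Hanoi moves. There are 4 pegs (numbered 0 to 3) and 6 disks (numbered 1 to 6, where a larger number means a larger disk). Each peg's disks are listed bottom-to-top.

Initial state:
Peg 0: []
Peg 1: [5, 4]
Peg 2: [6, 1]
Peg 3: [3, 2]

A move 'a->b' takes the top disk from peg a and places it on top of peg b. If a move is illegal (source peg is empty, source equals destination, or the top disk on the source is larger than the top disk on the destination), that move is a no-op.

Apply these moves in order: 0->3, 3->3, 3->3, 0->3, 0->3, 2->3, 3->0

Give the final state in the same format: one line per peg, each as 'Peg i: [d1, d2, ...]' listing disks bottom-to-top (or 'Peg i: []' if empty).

Answer: Peg 0: [1]
Peg 1: [5, 4]
Peg 2: [6]
Peg 3: [3, 2]

Derivation:
After move 1 (0->3):
Peg 0: []
Peg 1: [5, 4]
Peg 2: [6, 1]
Peg 3: [3, 2]

After move 2 (3->3):
Peg 0: []
Peg 1: [5, 4]
Peg 2: [6, 1]
Peg 3: [3, 2]

After move 3 (3->3):
Peg 0: []
Peg 1: [5, 4]
Peg 2: [6, 1]
Peg 3: [3, 2]

After move 4 (0->3):
Peg 0: []
Peg 1: [5, 4]
Peg 2: [6, 1]
Peg 3: [3, 2]

After move 5 (0->3):
Peg 0: []
Peg 1: [5, 4]
Peg 2: [6, 1]
Peg 3: [3, 2]

After move 6 (2->3):
Peg 0: []
Peg 1: [5, 4]
Peg 2: [6]
Peg 3: [3, 2, 1]

After move 7 (3->0):
Peg 0: [1]
Peg 1: [5, 4]
Peg 2: [6]
Peg 3: [3, 2]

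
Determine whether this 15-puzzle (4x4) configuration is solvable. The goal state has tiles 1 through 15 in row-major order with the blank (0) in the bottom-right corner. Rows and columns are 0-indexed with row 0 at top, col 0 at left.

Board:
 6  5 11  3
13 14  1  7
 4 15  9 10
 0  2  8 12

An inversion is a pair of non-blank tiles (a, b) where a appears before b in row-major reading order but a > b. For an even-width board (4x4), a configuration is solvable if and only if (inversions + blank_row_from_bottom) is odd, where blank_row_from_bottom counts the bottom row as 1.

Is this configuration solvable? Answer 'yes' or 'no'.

Answer: no

Derivation:
Inversions: 47
Blank is in row 3 (0-indexed from top), which is row 1 counting from the bottom (bottom = 1).
47 + 1 = 48, which is even, so the puzzle is not solvable.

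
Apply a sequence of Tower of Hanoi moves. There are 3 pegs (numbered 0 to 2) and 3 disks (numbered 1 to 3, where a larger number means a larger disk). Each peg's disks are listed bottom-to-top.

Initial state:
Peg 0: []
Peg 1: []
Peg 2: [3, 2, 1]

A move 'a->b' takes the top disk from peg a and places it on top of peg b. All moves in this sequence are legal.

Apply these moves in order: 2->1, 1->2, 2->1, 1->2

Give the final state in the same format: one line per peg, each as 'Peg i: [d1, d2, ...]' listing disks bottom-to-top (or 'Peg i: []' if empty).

Answer: Peg 0: []
Peg 1: []
Peg 2: [3, 2, 1]

Derivation:
After move 1 (2->1):
Peg 0: []
Peg 1: [1]
Peg 2: [3, 2]

After move 2 (1->2):
Peg 0: []
Peg 1: []
Peg 2: [3, 2, 1]

After move 3 (2->1):
Peg 0: []
Peg 1: [1]
Peg 2: [3, 2]

After move 4 (1->2):
Peg 0: []
Peg 1: []
Peg 2: [3, 2, 1]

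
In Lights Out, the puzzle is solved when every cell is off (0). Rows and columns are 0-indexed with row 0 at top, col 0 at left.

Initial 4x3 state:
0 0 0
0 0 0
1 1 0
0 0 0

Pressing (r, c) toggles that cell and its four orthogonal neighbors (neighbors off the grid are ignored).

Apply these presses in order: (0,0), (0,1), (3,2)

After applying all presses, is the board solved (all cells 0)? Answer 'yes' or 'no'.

After press 1 at (0,0):
1 1 0
1 0 0
1 1 0
0 0 0

After press 2 at (0,1):
0 0 1
1 1 0
1 1 0
0 0 0

After press 3 at (3,2):
0 0 1
1 1 0
1 1 1
0 1 1

Lights still on: 8

Answer: no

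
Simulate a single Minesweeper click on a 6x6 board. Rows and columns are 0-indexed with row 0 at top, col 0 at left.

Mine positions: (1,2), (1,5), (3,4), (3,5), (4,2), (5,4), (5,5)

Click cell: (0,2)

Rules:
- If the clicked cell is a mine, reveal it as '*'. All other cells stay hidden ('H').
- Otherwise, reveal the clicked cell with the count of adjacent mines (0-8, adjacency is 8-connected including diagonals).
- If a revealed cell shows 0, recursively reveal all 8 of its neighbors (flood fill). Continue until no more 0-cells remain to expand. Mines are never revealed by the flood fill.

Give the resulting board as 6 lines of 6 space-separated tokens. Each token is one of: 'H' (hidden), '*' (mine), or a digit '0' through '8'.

H H 1 H H H
H H H H H H
H H H H H H
H H H H H H
H H H H H H
H H H H H H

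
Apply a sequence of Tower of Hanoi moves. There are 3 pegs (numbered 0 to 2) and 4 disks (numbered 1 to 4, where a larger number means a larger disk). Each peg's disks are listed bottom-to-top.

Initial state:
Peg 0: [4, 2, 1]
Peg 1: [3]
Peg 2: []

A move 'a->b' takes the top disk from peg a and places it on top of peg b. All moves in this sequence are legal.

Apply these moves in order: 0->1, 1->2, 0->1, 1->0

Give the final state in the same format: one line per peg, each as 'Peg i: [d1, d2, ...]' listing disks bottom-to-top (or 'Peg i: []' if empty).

After move 1 (0->1):
Peg 0: [4, 2]
Peg 1: [3, 1]
Peg 2: []

After move 2 (1->2):
Peg 0: [4, 2]
Peg 1: [3]
Peg 2: [1]

After move 3 (0->1):
Peg 0: [4]
Peg 1: [3, 2]
Peg 2: [1]

After move 4 (1->0):
Peg 0: [4, 2]
Peg 1: [3]
Peg 2: [1]

Answer: Peg 0: [4, 2]
Peg 1: [3]
Peg 2: [1]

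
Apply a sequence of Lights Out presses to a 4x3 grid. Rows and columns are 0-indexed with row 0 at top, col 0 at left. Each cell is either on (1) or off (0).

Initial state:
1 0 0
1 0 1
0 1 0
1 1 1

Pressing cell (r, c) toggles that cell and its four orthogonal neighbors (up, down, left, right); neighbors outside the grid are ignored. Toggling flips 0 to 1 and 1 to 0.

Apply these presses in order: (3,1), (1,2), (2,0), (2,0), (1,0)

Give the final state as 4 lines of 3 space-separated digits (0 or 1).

Answer: 0 0 1
0 0 0
1 0 1
0 0 0

Derivation:
After press 1 at (3,1):
1 0 0
1 0 1
0 0 0
0 0 0

After press 2 at (1,2):
1 0 1
1 1 0
0 0 1
0 0 0

After press 3 at (2,0):
1 0 1
0 1 0
1 1 1
1 0 0

After press 4 at (2,0):
1 0 1
1 1 0
0 0 1
0 0 0

After press 5 at (1,0):
0 0 1
0 0 0
1 0 1
0 0 0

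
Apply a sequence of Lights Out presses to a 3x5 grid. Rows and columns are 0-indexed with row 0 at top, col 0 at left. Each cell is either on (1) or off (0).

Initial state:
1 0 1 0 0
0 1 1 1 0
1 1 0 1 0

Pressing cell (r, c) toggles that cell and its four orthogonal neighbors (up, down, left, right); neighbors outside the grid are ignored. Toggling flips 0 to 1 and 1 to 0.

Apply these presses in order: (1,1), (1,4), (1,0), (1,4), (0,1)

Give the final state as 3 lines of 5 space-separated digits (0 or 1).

Answer: 1 0 0 0 0
0 0 0 1 0
0 0 0 1 0

Derivation:
After press 1 at (1,1):
1 1 1 0 0
1 0 0 1 0
1 0 0 1 0

After press 2 at (1,4):
1 1 1 0 1
1 0 0 0 1
1 0 0 1 1

After press 3 at (1,0):
0 1 1 0 1
0 1 0 0 1
0 0 0 1 1

After press 4 at (1,4):
0 1 1 0 0
0 1 0 1 0
0 0 0 1 0

After press 5 at (0,1):
1 0 0 0 0
0 0 0 1 0
0 0 0 1 0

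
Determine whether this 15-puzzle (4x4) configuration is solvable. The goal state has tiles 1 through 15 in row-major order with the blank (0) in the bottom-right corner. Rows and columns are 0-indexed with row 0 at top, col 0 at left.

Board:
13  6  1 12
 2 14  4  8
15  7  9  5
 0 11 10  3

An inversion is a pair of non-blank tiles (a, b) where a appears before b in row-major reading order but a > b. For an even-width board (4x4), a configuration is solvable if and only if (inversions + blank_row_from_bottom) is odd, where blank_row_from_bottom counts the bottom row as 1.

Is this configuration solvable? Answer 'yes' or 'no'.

Inversions: 52
Blank is in row 3 (0-indexed from top), which is row 1 counting from the bottom (bottom = 1).
52 + 1 = 53, which is odd, so the puzzle is solvable.

Answer: yes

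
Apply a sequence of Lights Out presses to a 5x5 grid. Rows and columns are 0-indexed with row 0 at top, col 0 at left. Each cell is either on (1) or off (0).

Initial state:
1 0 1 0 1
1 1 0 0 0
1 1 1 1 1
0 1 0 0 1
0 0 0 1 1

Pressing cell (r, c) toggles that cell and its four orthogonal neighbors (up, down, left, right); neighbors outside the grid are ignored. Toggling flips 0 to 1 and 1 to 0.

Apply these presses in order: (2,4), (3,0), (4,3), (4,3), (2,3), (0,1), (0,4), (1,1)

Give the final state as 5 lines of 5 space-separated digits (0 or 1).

After press 1 at (2,4):
1 0 1 0 1
1 1 0 0 1
1 1 1 0 0
0 1 0 0 0
0 0 0 1 1

After press 2 at (3,0):
1 0 1 0 1
1 1 0 0 1
0 1 1 0 0
1 0 0 0 0
1 0 0 1 1

After press 3 at (4,3):
1 0 1 0 1
1 1 0 0 1
0 1 1 0 0
1 0 0 1 0
1 0 1 0 0

After press 4 at (4,3):
1 0 1 0 1
1 1 0 0 1
0 1 1 0 0
1 0 0 0 0
1 0 0 1 1

After press 5 at (2,3):
1 0 1 0 1
1 1 0 1 1
0 1 0 1 1
1 0 0 1 0
1 0 0 1 1

After press 6 at (0,1):
0 1 0 0 1
1 0 0 1 1
0 1 0 1 1
1 0 0 1 0
1 0 0 1 1

After press 7 at (0,4):
0 1 0 1 0
1 0 0 1 0
0 1 0 1 1
1 0 0 1 0
1 0 0 1 1

After press 8 at (1,1):
0 0 0 1 0
0 1 1 1 0
0 0 0 1 1
1 0 0 1 0
1 0 0 1 1

Answer: 0 0 0 1 0
0 1 1 1 0
0 0 0 1 1
1 0 0 1 0
1 0 0 1 1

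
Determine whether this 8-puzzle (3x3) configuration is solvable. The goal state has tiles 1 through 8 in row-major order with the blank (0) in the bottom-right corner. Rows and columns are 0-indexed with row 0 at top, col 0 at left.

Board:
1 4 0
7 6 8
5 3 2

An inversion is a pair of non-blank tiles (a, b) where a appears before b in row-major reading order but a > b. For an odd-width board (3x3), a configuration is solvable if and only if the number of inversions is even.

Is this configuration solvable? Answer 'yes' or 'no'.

Answer: no

Derivation:
Inversions (pairs i<j in row-major order where tile[i] > tile[j] > 0): 15
15 is odd, so the puzzle is not solvable.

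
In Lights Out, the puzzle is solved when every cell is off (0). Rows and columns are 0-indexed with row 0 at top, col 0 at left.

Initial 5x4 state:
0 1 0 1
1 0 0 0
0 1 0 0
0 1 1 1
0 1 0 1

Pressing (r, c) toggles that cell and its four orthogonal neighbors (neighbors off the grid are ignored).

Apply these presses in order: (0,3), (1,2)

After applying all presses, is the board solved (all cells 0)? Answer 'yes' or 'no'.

Answer: no

Derivation:
After press 1 at (0,3):
0 1 1 0
1 0 0 1
0 1 0 0
0 1 1 1
0 1 0 1

After press 2 at (1,2):
0 1 0 0
1 1 1 0
0 1 1 0
0 1 1 1
0 1 0 1

Lights still on: 11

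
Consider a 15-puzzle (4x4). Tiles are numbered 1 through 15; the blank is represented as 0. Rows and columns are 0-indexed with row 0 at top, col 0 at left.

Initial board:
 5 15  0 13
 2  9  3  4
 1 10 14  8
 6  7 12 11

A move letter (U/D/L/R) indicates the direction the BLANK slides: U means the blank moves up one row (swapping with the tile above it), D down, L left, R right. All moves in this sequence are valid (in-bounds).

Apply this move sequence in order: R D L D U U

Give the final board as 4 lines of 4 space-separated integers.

After move 1 (R):
 5 15 13  0
 2  9  3  4
 1 10 14  8
 6  7 12 11

After move 2 (D):
 5 15 13  4
 2  9  3  0
 1 10 14  8
 6  7 12 11

After move 3 (L):
 5 15 13  4
 2  9  0  3
 1 10 14  8
 6  7 12 11

After move 4 (D):
 5 15 13  4
 2  9 14  3
 1 10  0  8
 6  7 12 11

After move 5 (U):
 5 15 13  4
 2  9  0  3
 1 10 14  8
 6  7 12 11

After move 6 (U):
 5 15  0  4
 2  9 13  3
 1 10 14  8
 6  7 12 11

Answer:  5 15  0  4
 2  9 13  3
 1 10 14  8
 6  7 12 11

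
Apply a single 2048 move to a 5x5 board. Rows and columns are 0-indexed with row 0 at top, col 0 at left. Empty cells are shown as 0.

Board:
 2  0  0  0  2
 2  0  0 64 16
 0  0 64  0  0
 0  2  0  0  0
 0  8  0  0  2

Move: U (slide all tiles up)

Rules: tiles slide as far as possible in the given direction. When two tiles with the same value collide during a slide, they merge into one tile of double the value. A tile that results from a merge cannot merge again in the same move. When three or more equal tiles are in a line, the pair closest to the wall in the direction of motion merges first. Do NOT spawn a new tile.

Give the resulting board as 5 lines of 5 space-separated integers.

Answer:  4  2 64 64  2
 0  8  0  0 16
 0  0  0  0  2
 0  0  0  0  0
 0  0  0  0  0

Derivation:
Slide up:
col 0: [2, 2, 0, 0, 0] -> [4, 0, 0, 0, 0]
col 1: [0, 0, 0, 2, 8] -> [2, 8, 0, 0, 0]
col 2: [0, 0, 64, 0, 0] -> [64, 0, 0, 0, 0]
col 3: [0, 64, 0, 0, 0] -> [64, 0, 0, 0, 0]
col 4: [2, 16, 0, 0, 2] -> [2, 16, 2, 0, 0]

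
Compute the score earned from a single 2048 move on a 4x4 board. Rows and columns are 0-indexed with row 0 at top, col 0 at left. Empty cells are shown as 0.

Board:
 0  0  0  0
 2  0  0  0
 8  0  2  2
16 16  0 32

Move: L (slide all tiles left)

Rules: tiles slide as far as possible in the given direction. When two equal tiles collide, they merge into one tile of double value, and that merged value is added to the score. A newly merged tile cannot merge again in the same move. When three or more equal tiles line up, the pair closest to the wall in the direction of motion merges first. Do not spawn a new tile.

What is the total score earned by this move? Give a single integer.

Slide left:
row 0: [0, 0, 0, 0] -> [0, 0, 0, 0]  score +0 (running 0)
row 1: [2, 0, 0, 0] -> [2, 0, 0, 0]  score +0 (running 0)
row 2: [8, 0, 2, 2] -> [8, 4, 0, 0]  score +4 (running 4)
row 3: [16, 16, 0, 32] -> [32, 32, 0, 0]  score +32 (running 36)
Board after move:
 0  0  0  0
 2  0  0  0
 8  4  0  0
32 32  0  0

Answer: 36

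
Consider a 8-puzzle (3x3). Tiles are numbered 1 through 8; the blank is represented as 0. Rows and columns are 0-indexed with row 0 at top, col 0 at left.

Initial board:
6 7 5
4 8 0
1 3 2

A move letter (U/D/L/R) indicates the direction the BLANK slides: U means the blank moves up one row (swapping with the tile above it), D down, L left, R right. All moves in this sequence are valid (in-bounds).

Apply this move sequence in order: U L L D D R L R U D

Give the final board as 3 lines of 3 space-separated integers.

Answer: 4 6 7
1 8 5
3 0 2

Derivation:
After move 1 (U):
6 7 0
4 8 5
1 3 2

After move 2 (L):
6 0 7
4 8 5
1 3 2

After move 3 (L):
0 6 7
4 8 5
1 3 2

After move 4 (D):
4 6 7
0 8 5
1 3 2

After move 5 (D):
4 6 7
1 8 5
0 3 2

After move 6 (R):
4 6 7
1 8 5
3 0 2

After move 7 (L):
4 6 7
1 8 5
0 3 2

After move 8 (R):
4 6 7
1 8 5
3 0 2

After move 9 (U):
4 6 7
1 0 5
3 8 2

After move 10 (D):
4 6 7
1 8 5
3 0 2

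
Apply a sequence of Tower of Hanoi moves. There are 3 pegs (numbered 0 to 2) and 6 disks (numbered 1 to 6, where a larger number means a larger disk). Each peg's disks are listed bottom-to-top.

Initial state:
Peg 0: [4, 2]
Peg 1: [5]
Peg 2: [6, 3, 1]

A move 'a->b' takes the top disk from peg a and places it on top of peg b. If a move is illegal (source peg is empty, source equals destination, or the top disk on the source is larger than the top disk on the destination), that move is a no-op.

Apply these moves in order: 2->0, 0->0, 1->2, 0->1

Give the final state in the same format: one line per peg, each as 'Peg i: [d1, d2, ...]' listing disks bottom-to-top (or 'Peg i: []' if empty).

Answer: Peg 0: [4, 2]
Peg 1: [5, 1]
Peg 2: [6, 3]

Derivation:
After move 1 (2->0):
Peg 0: [4, 2, 1]
Peg 1: [5]
Peg 2: [6, 3]

After move 2 (0->0):
Peg 0: [4, 2, 1]
Peg 1: [5]
Peg 2: [6, 3]

After move 3 (1->2):
Peg 0: [4, 2, 1]
Peg 1: [5]
Peg 2: [6, 3]

After move 4 (0->1):
Peg 0: [4, 2]
Peg 1: [5, 1]
Peg 2: [6, 3]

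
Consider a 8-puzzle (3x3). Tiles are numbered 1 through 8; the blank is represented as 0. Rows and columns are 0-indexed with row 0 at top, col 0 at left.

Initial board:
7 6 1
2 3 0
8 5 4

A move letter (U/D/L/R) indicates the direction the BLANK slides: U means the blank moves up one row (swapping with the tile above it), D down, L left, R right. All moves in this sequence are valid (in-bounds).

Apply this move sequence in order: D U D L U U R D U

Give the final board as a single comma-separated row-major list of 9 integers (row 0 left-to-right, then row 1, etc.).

After move 1 (D):
7 6 1
2 3 4
8 5 0

After move 2 (U):
7 6 1
2 3 0
8 5 4

After move 3 (D):
7 6 1
2 3 4
8 5 0

After move 4 (L):
7 6 1
2 3 4
8 0 5

After move 5 (U):
7 6 1
2 0 4
8 3 5

After move 6 (U):
7 0 1
2 6 4
8 3 5

After move 7 (R):
7 1 0
2 6 4
8 3 5

After move 8 (D):
7 1 4
2 6 0
8 3 5

After move 9 (U):
7 1 0
2 6 4
8 3 5

Answer: 7, 1, 0, 2, 6, 4, 8, 3, 5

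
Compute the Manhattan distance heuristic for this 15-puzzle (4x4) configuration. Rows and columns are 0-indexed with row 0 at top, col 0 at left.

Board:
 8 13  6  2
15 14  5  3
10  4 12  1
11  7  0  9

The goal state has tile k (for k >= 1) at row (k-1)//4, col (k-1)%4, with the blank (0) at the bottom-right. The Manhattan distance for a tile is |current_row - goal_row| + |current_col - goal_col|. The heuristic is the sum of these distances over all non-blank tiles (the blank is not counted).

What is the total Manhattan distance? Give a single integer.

Answer: 43

Derivation:
Tile 8: at (0,0), goal (1,3), distance |0-1|+|0-3| = 4
Tile 13: at (0,1), goal (3,0), distance |0-3|+|1-0| = 4
Tile 6: at (0,2), goal (1,1), distance |0-1|+|2-1| = 2
Tile 2: at (0,3), goal (0,1), distance |0-0|+|3-1| = 2
Tile 15: at (1,0), goal (3,2), distance |1-3|+|0-2| = 4
Tile 14: at (1,1), goal (3,1), distance |1-3|+|1-1| = 2
Tile 5: at (1,2), goal (1,0), distance |1-1|+|2-0| = 2
Tile 3: at (1,3), goal (0,2), distance |1-0|+|3-2| = 2
Tile 10: at (2,0), goal (2,1), distance |2-2|+|0-1| = 1
Tile 4: at (2,1), goal (0,3), distance |2-0|+|1-3| = 4
Tile 12: at (2,2), goal (2,3), distance |2-2|+|2-3| = 1
Tile 1: at (2,3), goal (0,0), distance |2-0|+|3-0| = 5
Tile 11: at (3,0), goal (2,2), distance |3-2|+|0-2| = 3
Tile 7: at (3,1), goal (1,2), distance |3-1|+|1-2| = 3
Tile 9: at (3,3), goal (2,0), distance |3-2|+|3-0| = 4
Sum: 4 + 4 + 2 + 2 + 4 + 2 + 2 + 2 + 1 + 4 + 1 + 5 + 3 + 3 + 4 = 43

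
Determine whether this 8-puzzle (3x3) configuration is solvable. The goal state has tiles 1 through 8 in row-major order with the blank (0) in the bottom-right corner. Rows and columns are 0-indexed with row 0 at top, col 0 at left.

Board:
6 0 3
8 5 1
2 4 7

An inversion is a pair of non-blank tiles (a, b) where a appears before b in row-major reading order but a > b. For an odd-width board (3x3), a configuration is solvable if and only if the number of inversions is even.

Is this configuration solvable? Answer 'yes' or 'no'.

Answer: no

Derivation:
Inversions (pairs i<j in row-major order where tile[i] > tile[j] > 0): 15
15 is odd, so the puzzle is not solvable.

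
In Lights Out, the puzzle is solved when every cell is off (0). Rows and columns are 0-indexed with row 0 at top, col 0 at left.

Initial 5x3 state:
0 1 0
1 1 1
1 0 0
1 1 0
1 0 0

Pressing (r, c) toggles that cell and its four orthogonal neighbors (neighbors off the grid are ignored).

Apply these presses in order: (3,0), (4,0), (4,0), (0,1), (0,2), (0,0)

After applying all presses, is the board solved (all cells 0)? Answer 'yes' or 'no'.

After press 1 at (3,0):
0 1 0
1 1 1
0 0 0
0 0 0
0 0 0

After press 2 at (4,0):
0 1 0
1 1 1
0 0 0
1 0 0
1 1 0

After press 3 at (4,0):
0 1 0
1 1 1
0 0 0
0 0 0
0 0 0

After press 4 at (0,1):
1 0 1
1 0 1
0 0 0
0 0 0
0 0 0

After press 5 at (0,2):
1 1 0
1 0 0
0 0 0
0 0 0
0 0 0

After press 6 at (0,0):
0 0 0
0 0 0
0 0 0
0 0 0
0 0 0

Lights still on: 0

Answer: yes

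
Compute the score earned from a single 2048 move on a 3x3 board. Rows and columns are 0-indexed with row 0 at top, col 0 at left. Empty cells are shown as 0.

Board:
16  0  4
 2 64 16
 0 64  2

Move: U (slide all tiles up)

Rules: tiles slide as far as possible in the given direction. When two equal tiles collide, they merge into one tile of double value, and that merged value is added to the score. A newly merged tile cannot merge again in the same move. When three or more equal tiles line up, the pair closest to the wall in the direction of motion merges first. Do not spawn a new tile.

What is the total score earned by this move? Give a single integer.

Slide up:
col 0: [16, 2, 0] -> [16, 2, 0]  score +0 (running 0)
col 1: [0, 64, 64] -> [128, 0, 0]  score +128 (running 128)
col 2: [4, 16, 2] -> [4, 16, 2]  score +0 (running 128)
Board after move:
 16 128   4
  2   0  16
  0   0   2

Answer: 128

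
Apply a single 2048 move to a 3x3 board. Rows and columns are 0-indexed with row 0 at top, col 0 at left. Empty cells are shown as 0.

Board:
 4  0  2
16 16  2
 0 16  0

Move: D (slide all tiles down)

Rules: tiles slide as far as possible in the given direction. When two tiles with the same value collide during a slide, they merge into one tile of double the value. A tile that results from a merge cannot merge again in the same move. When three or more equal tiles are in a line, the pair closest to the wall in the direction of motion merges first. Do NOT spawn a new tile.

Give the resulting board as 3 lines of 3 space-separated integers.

Answer:  0  0  0
 4  0  0
16 32  4

Derivation:
Slide down:
col 0: [4, 16, 0] -> [0, 4, 16]
col 1: [0, 16, 16] -> [0, 0, 32]
col 2: [2, 2, 0] -> [0, 0, 4]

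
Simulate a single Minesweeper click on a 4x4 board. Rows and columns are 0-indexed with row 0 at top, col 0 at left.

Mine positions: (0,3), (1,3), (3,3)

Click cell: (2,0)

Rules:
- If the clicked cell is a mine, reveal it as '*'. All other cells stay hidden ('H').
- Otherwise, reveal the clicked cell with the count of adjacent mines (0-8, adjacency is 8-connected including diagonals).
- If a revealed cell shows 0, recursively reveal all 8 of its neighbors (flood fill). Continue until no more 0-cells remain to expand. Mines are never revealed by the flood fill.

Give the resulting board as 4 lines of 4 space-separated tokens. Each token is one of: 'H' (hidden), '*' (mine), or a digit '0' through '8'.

0 0 2 H
0 0 2 H
0 0 2 H
0 0 1 H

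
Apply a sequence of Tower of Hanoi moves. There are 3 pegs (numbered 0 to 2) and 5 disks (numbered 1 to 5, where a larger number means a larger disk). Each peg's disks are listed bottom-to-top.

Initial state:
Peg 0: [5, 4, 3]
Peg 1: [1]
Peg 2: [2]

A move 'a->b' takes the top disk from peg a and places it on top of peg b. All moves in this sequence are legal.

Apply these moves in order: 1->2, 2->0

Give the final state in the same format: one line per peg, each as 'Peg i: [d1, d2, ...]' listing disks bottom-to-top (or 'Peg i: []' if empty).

After move 1 (1->2):
Peg 0: [5, 4, 3]
Peg 1: []
Peg 2: [2, 1]

After move 2 (2->0):
Peg 0: [5, 4, 3, 1]
Peg 1: []
Peg 2: [2]

Answer: Peg 0: [5, 4, 3, 1]
Peg 1: []
Peg 2: [2]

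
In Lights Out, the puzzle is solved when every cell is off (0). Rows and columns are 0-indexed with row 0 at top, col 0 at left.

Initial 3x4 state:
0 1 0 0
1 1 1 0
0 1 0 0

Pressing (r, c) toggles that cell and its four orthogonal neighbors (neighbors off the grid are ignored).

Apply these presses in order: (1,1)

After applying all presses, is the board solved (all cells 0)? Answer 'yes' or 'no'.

After press 1 at (1,1):
0 0 0 0
0 0 0 0
0 0 0 0

Lights still on: 0

Answer: yes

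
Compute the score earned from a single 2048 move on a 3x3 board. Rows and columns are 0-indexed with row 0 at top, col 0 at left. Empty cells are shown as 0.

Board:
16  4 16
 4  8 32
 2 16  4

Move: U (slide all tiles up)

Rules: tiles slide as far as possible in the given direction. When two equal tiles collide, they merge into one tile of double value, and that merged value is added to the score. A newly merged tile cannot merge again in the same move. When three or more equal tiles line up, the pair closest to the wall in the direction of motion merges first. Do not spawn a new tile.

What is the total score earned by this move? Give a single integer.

Slide up:
col 0: [16, 4, 2] -> [16, 4, 2]  score +0 (running 0)
col 1: [4, 8, 16] -> [4, 8, 16]  score +0 (running 0)
col 2: [16, 32, 4] -> [16, 32, 4]  score +0 (running 0)
Board after move:
16  4 16
 4  8 32
 2 16  4

Answer: 0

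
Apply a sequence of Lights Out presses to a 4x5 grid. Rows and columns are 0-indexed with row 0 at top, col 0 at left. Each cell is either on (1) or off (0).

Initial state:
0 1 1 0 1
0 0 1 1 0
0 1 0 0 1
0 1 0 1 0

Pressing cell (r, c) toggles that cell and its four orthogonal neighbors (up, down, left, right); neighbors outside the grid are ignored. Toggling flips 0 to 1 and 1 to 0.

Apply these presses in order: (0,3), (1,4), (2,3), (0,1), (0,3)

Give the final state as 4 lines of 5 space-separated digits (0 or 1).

Answer: 1 0 0 0 0
0 1 1 1 1
0 1 1 1 1
0 1 0 0 0

Derivation:
After press 1 at (0,3):
0 1 0 1 0
0 0 1 0 0
0 1 0 0 1
0 1 0 1 0

After press 2 at (1,4):
0 1 0 1 1
0 0 1 1 1
0 1 0 0 0
0 1 0 1 0

After press 3 at (2,3):
0 1 0 1 1
0 0 1 0 1
0 1 1 1 1
0 1 0 0 0

After press 4 at (0,1):
1 0 1 1 1
0 1 1 0 1
0 1 1 1 1
0 1 0 0 0

After press 5 at (0,3):
1 0 0 0 0
0 1 1 1 1
0 1 1 1 1
0 1 0 0 0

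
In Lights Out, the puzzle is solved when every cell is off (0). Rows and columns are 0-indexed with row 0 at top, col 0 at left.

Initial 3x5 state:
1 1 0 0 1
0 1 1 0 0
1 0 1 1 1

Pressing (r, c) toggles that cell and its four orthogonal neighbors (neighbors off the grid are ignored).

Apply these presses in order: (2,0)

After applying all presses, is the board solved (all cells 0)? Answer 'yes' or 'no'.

After press 1 at (2,0):
1 1 0 0 1
1 1 1 0 0
0 1 1 1 1

Lights still on: 10

Answer: no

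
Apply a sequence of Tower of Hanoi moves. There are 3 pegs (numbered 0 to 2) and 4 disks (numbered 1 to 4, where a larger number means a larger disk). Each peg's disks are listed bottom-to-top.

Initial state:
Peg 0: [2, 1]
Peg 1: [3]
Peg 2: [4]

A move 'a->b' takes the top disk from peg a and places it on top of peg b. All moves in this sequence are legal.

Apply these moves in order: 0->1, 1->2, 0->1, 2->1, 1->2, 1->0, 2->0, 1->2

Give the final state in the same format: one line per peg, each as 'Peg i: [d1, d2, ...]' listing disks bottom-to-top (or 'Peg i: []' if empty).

After move 1 (0->1):
Peg 0: [2]
Peg 1: [3, 1]
Peg 2: [4]

After move 2 (1->2):
Peg 0: [2]
Peg 1: [3]
Peg 2: [4, 1]

After move 3 (0->1):
Peg 0: []
Peg 1: [3, 2]
Peg 2: [4, 1]

After move 4 (2->1):
Peg 0: []
Peg 1: [3, 2, 1]
Peg 2: [4]

After move 5 (1->2):
Peg 0: []
Peg 1: [3, 2]
Peg 2: [4, 1]

After move 6 (1->0):
Peg 0: [2]
Peg 1: [3]
Peg 2: [4, 1]

After move 7 (2->0):
Peg 0: [2, 1]
Peg 1: [3]
Peg 2: [4]

After move 8 (1->2):
Peg 0: [2, 1]
Peg 1: []
Peg 2: [4, 3]

Answer: Peg 0: [2, 1]
Peg 1: []
Peg 2: [4, 3]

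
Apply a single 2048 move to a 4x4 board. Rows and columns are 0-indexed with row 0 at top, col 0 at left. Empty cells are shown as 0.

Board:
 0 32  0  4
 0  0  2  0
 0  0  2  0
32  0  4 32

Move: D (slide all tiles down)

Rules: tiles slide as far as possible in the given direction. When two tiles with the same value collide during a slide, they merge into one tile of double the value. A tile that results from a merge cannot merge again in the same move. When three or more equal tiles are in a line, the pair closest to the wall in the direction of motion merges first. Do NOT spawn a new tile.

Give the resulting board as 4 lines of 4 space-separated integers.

Answer:  0  0  0  0
 0  0  0  0
 0  0  4  4
32 32  4 32

Derivation:
Slide down:
col 0: [0, 0, 0, 32] -> [0, 0, 0, 32]
col 1: [32, 0, 0, 0] -> [0, 0, 0, 32]
col 2: [0, 2, 2, 4] -> [0, 0, 4, 4]
col 3: [4, 0, 0, 32] -> [0, 0, 4, 32]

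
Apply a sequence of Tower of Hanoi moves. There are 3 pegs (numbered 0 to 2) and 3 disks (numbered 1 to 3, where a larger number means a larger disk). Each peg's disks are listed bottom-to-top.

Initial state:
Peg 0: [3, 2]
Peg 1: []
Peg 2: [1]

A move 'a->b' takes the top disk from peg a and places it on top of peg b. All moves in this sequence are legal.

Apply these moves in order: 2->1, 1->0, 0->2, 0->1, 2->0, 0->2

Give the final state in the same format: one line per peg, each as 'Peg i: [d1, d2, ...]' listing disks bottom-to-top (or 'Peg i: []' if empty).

After move 1 (2->1):
Peg 0: [3, 2]
Peg 1: [1]
Peg 2: []

After move 2 (1->0):
Peg 0: [3, 2, 1]
Peg 1: []
Peg 2: []

After move 3 (0->2):
Peg 0: [3, 2]
Peg 1: []
Peg 2: [1]

After move 4 (0->1):
Peg 0: [3]
Peg 1: [2]
Peg 2: [1]

After move 5 (2->0):
Peg 0: [3, 1]
Peg 1: [2]
Peg 2: []

After move 6 (0->2):
Peg 0: [3]
Peg 1: [2]
Peg 2: [1]

Answer: Peg 0: [3]
Peg 1: [2]
Peg 2: [1]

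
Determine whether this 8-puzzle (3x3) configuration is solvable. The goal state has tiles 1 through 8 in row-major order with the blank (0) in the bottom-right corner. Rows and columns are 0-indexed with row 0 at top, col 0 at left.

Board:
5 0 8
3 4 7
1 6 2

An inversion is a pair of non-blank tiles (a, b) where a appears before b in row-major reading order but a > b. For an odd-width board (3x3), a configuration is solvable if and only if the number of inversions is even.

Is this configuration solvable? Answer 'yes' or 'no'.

Answer: yes

Derivation:
Inversions (pairs i<j in row-major order where tile[i] > tile[j] > 0): 18
18 is even, so the puzzle is solvable.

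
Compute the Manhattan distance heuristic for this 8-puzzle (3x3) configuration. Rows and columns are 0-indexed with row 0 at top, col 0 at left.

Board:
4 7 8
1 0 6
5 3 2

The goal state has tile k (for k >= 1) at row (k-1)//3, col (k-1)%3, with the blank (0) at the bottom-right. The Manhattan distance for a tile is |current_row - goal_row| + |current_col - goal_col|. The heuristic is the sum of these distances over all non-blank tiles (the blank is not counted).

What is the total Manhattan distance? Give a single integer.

Answer: 16

Derivation:
Tile 4: (0,0)->(1,0) = 1
Tile 7: (0,1)->(2,0) = 3
Tile 8: (0,2)->(2,1) = 3
Tile 1: (1,0)->(0,0) = 1
Tile 6: (1,2)->(1,2) = 0
Tile 5: (2,0)->(1,1) = 2
Tile 3: (2,1)->(0,2) = 3
Tile 2: (2,2)->(0,1) = 3
Sum: 1 + 3 + 3 + 1 + 0 + 2 + 3 + 3 = 16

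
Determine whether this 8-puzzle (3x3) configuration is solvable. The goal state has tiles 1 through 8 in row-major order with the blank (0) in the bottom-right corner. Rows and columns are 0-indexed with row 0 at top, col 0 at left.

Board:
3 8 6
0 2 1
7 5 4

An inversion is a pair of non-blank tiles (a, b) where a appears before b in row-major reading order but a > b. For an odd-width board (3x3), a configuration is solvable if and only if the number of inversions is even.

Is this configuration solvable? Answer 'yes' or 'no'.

Inversions (pairs i<j in row-major order where tile[i] > tile[j] > 0): 16
16 is even, so the puzzle is solvable.

Answer: yes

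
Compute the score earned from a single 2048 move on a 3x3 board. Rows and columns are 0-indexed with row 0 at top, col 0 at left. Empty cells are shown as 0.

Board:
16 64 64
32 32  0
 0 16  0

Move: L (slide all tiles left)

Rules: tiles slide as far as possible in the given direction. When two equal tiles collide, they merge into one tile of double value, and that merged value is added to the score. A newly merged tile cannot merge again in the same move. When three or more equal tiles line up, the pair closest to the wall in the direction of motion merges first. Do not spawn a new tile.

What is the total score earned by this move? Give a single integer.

Slide left:
row 0: [16, 64, 64] -> [16, 128, 0]  score +128 (running 128)
row 1: [32, 32, 0] -> [64, 0, 0]  score +64 (running 192)
row 2: [0, 16, 0] -> [16, 0, 0]  score +0 (running 192)
Board after move:
 16 128   0
 64   0   0
 16   0   0

Answer: 192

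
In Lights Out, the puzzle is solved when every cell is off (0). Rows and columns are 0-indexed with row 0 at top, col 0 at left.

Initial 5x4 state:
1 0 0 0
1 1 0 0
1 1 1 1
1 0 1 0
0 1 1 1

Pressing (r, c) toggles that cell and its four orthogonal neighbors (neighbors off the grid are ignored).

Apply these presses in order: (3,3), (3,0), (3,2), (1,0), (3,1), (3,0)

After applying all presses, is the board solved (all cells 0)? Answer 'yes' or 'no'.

Answer: yes

Derivation:
After press 1 at (3,3):
1 0 0 0
1 1 0 0
1 1 1 0
1 0 0 1
0 1 1 0

After press 2 at (3,0):
1 0 0 0
1 1 0 0
0 1 1 0
0 1 0 1
1 1 1 0

After press 3 at (3,2):
1 0 0 0
1 1 0 0
0 1 0 0
0 0 1 0
1 1 0 0

After press 4 at (1,0):
0 0 0 0
0 0 0 0
1 1 0 0
0 0 1 0
1 1 0 0

After press 5 at (3,1):
0 0 0 0
0 0 0 0
1 0 0 0
1 1 0 0
1 0 0 0

After press 6 at (3,0):
0 0 0 0
0 0 0 0
0 0 0 0
0 0 0 0
0 0 0 0

Lights still on: 0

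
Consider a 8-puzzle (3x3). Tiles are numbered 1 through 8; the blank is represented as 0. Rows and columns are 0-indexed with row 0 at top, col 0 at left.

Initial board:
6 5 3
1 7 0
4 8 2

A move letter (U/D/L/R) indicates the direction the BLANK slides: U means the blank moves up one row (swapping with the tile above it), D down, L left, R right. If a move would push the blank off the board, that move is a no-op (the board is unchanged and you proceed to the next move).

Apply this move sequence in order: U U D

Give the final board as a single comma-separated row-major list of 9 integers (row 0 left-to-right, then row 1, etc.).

After move 1 (U):
6 5 0
1 7 3
4 8 2

After move 2 (U):
6 5 0
1 7 3
4 8 2

After move 3 (D):
6 5 3
1 7 0
4 8 2

Answer: 6, 5, 3, 1, 7, 0, 4, 8, 2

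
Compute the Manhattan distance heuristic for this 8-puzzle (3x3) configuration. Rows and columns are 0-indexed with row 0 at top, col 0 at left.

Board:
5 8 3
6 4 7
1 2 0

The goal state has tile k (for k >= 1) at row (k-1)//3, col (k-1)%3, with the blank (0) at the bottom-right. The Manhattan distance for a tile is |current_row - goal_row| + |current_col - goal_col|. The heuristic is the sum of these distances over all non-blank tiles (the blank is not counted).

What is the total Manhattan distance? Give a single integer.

Answer: 14

Derivation:
Tile 5: at (0,0), goal (1,1), distance |0-1|+|0-1| = 2
Tile 8: at (0,1), goal (2,1), distance |0-2|+|1-1| = 2
Tile 3: at (0,2), goal (0,2), distance |0-0|+|2-2| = 0
Tile 6: at (1,0), goal (1,2), distance |1-1|+|0-2| = 2
Tile 4: at (1,1), goal (1,0), distance |1-1|+|1-0| = 1
Tile 7: at (1,2), goal (2,0), distance |1-2|+|2-0| = 3
Tile 1: at (2,0), goal (0,0), distance |2-0|+|0-0| = 2
Tile 2: at (2,1), goal (0,1), distance |2-0|+|1-1| = 2
Sum: 2 + 2 + 0 + 2 + 1 + 3 + 2 + 2 = 14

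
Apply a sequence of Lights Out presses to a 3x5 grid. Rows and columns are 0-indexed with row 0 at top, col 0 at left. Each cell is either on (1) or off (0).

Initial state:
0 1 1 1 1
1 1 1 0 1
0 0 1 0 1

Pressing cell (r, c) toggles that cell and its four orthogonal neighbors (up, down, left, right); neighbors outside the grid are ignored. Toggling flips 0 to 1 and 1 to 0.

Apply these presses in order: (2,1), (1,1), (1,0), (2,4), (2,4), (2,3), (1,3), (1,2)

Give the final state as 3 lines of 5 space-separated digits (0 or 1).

Answer: 1 0 0 0 1
1 1 0 1 0
0 0 0 0 0

Derivation:
After press 1 at (2,1):
0 1 1 1 1
1 0 1 0 1
1 1 0 0 1

After press 2 at (1,1):
0 0 1 1 1
0 1 0 0 1
1 0 0 0 1

After press 3 at (1,0):
1 0 1 1 1
1 0 0 0 1
0 0 0 0 1

After press 4 at (2,4):
1 0 1 1 1
1 0 0 0 0
0 0 0 1 0

After press 5 at (2,4):
1 0 1 1 1
1 0 0 0 1
0 0 0 0 1

After press 6 at (2,3):
1 0 1 1 1
1 0 0 1 1
0 0 1 1 0

After press 7 at (1,3):
1 0 1 0 1
1 0 1 0 0
0 0 1 0 0

After press 8 at (1,2):
1 0 0 0 1
1 1 0 1 0
0 0 0 0 0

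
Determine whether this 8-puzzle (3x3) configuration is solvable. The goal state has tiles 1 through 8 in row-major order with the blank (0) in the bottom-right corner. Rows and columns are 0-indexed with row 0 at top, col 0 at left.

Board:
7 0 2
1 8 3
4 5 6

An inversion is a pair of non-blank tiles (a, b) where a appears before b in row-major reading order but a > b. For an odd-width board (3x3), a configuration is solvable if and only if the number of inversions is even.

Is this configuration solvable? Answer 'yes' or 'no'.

Answer: no

Derivation:
Inversions (pairs i<j in row-major order where tile[i] > tile[j] > 0): 11
11 is odd, so the puzzle is not solvable.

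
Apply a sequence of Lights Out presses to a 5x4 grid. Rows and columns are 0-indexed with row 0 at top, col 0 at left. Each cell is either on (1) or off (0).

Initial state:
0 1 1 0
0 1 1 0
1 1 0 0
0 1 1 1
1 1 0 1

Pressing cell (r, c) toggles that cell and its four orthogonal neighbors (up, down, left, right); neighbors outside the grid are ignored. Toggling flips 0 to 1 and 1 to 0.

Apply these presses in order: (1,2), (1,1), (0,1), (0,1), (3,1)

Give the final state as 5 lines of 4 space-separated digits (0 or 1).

Answer: 0 0 0 0
1 1 1 1
1 1 1 0
1 0 0 1
1 0 0 1

Derivation:
After press 1 at (1,2):
0 1 0 0
0 0 0 1
1 1 1 0
0 1 1 1
1 1 0 1

After press 2 at (1,1):
0 0 0 0
1 1 1 1
1 0 1 0
0 1 1 1
1 1 0 1

After press 3 at (0,1):
1 1 1 0
1 0 1 1
1 0 1 0
0 1 1 1
1 1 0 1

After press 4 at (0,1):
0 0 0 0
1 1 1 1
1 0 1 0
0 1 1 1
1 1 0 1

After press 5 at (3,1):
0 0 0 0
1 1 1 1
1 1 1 0
1 0 0 1
1 0 0 1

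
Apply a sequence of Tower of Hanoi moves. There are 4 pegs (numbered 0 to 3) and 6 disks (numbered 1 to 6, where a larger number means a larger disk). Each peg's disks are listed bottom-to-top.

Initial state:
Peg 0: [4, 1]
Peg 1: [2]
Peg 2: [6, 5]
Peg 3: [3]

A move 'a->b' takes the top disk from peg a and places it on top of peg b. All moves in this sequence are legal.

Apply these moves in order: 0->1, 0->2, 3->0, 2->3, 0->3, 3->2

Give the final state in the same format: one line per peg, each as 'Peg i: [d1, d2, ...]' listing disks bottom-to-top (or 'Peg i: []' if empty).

Answer: Peg 0: []
Peg 1: [2, 1]
Peg 2: [6, 5, 3]
Peg 3: [4]

Derivation:
After move 1 (0->1):
Peg 0: [4]
Peg 1: [2, 1]
Peg 2: [6, 5]
Peg 3: [3]

After move 2 (0->2):
Peg 0: []
Peg 1: [2, 1]
Peg 2: [6, 5, 4]
Peg 3: [3]

After move 3 (3->0):
Peg 0: [3]
Peg 1: [2, 1]
Peg 2: [6, 5, 4]
Peg 3: []

After move 4 (2->3):
Peg 0: [3]
Peg 1: [2, 1]
Peg 2: [6, 5]
Peg 3: [4]

After move 5 (0->3):
Peg 0: []
Peg 1: [2, 1]
Peg 2: [6, 5]
Peg 3: [4, 3]

After move 6 (3->2):
Peg 0: []
Peg 1: [2, 1]
Peg 2: [6, 5, 3]
Peg 3: [4]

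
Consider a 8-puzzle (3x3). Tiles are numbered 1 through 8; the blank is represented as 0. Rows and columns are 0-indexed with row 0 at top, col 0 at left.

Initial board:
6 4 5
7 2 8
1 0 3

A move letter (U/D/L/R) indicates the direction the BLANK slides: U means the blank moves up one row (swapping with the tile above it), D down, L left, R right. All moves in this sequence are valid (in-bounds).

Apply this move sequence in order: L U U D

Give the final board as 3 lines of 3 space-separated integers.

Answer: 6 4 5
0 2 8
7 1 3

Derivation:
After move 1 (L):
6 4 5
7 2 8
0 1 3

After move 2 (U):
6 4 5
0 2 8
7 1 3

After move 3 (U):
0 4 5
6 2 8
7 1 3

After move 4 (D):
6 4 5
0 2 8
7 1 3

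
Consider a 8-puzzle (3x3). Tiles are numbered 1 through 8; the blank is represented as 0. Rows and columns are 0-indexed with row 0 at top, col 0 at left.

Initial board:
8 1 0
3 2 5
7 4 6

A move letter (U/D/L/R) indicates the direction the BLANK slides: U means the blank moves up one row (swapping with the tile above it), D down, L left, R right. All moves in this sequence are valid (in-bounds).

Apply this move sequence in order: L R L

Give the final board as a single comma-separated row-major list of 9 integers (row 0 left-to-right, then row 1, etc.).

After move 1 (L):
8 0 1
3 2 5
7 4 6

After move 2 (R):
8 1 0
3 2 5
7 4 6

After move 3 (L):
8 0 1
3 2 5
7 4 6

Answer: 8, 0, 1, 3, 2, 5, 7, 4, 6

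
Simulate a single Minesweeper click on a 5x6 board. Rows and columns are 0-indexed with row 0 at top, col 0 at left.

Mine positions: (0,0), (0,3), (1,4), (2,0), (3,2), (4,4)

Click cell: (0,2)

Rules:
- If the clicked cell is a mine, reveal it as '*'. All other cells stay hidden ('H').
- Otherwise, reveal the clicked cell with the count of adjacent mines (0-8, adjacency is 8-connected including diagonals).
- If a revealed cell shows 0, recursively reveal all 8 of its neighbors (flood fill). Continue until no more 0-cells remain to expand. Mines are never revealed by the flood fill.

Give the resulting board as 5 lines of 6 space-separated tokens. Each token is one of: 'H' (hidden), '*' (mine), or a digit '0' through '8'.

H H 1 H H H
H H H H H H
H H H H H H
H H H H H H
H H H H H H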